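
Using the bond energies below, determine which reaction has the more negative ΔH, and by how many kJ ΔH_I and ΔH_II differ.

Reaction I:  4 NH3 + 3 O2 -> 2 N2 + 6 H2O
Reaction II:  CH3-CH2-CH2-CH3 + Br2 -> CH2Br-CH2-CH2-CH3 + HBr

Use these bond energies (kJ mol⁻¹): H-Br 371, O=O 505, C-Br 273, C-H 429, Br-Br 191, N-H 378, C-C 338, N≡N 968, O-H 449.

Reaction I:
  Bonds broken (reactants):
    N-H: 12 × 378 = 4536
    O=O: 3 × 505 = 1515
    Σ(broken) = 6051 kJ
  Bonds formed (products):
    N≡N: 2 × 968 = 1936
    O-H: 12 × 449 = 5388
    Σ(formed) = 7324 kJ
  ΔH_I = 6051 − 7324 = −1273 kJ
Reaction II:
  Bonds broken (reactants):
    Br-Br: 1 × 191 = 191
    C-C: 3 × 338 = 1014
    C-H: 10 × 429 = 4290
    Σ(broken) = 5495 kJ
  Bonds formed (products):
    C-Br: 1 × 273 = 273
    C-C: 3 × 338 = 1014
    C-H: 9 × 429 = 3861
    H-Br: 1 × 371 = 371
    Σ(formed) = 5519 kJ
  ΔH_II = 5495 − 5519 = −24 kJ
ΔH_I − ΔH_II = −1249 kJ, so reaction I has the more negative ΔH; |ΔH_I − ΔH_II| = 1249 kJ.

Reaction I, by 1249 kJ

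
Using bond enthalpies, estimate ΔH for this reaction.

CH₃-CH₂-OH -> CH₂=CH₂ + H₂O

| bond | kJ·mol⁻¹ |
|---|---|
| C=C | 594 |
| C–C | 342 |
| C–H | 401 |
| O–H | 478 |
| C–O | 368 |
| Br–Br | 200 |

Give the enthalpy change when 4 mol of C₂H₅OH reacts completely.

Bonds broken (reactants):
  C–C: 1 × 342 = 342
  C–H: 5 × 401 = 2005
  C–O: 1 × 368 = 368
  O–H: 1 × 478 = 478
  Σ(broken) = 3193 kJ
Bonds formed (products):
  C–H: 4 × 401 = 1604
  C=C: 1 × 594 = 594
  O–H: 2 × 478 = 956
  Σ(formed) = 3154 kJ
ΔH = Σ(broken) − Σ(formed) = 3193 − 3154 = +39 kJ
For 4× the reaction as written: 4 × (+39) = +156 kJ

ΔH = +156 kJ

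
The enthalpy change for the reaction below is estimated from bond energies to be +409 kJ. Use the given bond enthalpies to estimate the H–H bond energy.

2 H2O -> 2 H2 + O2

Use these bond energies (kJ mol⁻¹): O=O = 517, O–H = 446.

D(H–H) ≈ 429 kJ/mol

Let D be the H–H bond energy.
Σ(broken) = 4×446 = 1784
Σ(formed) = 2×D + 1×517 = 517 + 2D
ΔH = Σ(broken) − Σ(formed) = (1784) − (517 + 2D) = +1267 − 2D
Setting this equal to +409 kJ gives 2D = 858, so D = 429 kJ/mol.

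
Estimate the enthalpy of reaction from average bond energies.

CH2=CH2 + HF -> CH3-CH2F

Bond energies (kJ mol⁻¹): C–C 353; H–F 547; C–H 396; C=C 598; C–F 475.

ΔH ≈ −79 kJ

Bonds broken (reactants):
  C–H: 4 × 396 = 1584
  C=C: 1 × 598 = 598
  H–F: 1 × 547 = 547
  Σ(broken) = 2729 kJ
Bonds formed (products):
  C–C: 1 × 353 = 353
  C–F: 1 × 475 = 475
  C–H: 5 × 396 = 1980
  Σ(formed) = 2808 kJ
ΔH = Σ(broken) − Σ(formed) = 2729 − 2808 = −79 kJ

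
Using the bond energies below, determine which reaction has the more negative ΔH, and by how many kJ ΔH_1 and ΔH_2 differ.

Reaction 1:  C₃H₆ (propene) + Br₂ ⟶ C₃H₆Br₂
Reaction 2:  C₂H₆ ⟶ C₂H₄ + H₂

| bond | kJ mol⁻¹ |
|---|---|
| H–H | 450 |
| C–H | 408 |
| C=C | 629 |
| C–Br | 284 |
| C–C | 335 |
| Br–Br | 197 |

Reaction 1, by 149 kJ

Reaction 1:
  Bonds broken (reactants):
    Br–Br: 1 × 197 = 197
    C–C: 1 × 335 = 335
    C–H: 6 × 408 = 2448
    C=C: 1 × 629 = 629
    Σ(broken) = 3609 kJ
  Bonds formed (products):
    C–Br: 2 × 284 = 568
    C–C: 2 × 335 = 670
    C–H: 6 × 408 = 2448
    Σ(formed) = 3686 kJ
  ΔH_1 = 3609 − 3686 = −77 kJ
Reaction 2:
  Bonds broken (reactants):
    C–C: 1 × 335 = 335
    C–H: 6 × 408 = 2448
    Σ(broken) = 2783 kJ
  Bonds formed (products):
    C–H: 4 × 408 = 1632
    C=C: 1 × 629 = 629
    H–H: 1 × 450 = 450
    Σ(formed) = 2711 kJ
  ΔH_2 = 2783 − 2711 = +72 kJ
ΔH_1 − ΔH_2 = −149 kJ, so reaction 1 has the more negative ΔH; |ΔH_1 − ΔH_2| = 149 kJ.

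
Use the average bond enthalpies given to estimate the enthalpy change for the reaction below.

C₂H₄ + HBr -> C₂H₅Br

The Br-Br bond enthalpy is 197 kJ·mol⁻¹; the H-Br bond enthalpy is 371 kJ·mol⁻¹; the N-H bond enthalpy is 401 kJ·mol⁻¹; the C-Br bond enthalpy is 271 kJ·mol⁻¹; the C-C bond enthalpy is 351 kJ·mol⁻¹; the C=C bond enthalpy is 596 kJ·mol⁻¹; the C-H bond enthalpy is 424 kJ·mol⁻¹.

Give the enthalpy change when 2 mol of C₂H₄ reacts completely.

ΔH = −158 kJ

Bonds broken (reactants):
  C-H: 4 × 424 = 1696
  C=C: 1 × 596 = 596
  H-Br: 1 × 371 = 371
  Σ(broken) = 2663 kJ
Bonds formed (products):
  C-Br: 1 × 271 = 271
  C-C: 1 × 351 = 351
  C-H: 5 × 424 = 2120
  Σ(formed) = 2742 kJ
ΔH = Σ(broken) − Σ(formed) = 2663 − 2742 = −79 kJ
For 2× the reaction as written: 2 × (−79) = −158 kJ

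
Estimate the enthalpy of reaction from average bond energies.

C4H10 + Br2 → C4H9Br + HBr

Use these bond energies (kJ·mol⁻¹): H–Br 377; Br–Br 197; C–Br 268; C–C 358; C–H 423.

ΔH ≈ −25 kJ

Bonds broken (reactants):
  Br–Br: 1 × 197 = 197
  C–C: 3 × 358 = 1074
  C–H: 10 × 423 = 4230
  Σ(broken) = 5501 kJ
Bonds formed (products):
  C–Br: 1 × 268 = 268
  C–C: 3 × 358 = 1074
  C–H: 9 × 423 = 3807
  H–Br: 1 × 377 = 377
  Σ(formed) = 5526 kJ
ΔH = Σ(broken) − Σ(formed) = 5501 − 5526 = −25 kJ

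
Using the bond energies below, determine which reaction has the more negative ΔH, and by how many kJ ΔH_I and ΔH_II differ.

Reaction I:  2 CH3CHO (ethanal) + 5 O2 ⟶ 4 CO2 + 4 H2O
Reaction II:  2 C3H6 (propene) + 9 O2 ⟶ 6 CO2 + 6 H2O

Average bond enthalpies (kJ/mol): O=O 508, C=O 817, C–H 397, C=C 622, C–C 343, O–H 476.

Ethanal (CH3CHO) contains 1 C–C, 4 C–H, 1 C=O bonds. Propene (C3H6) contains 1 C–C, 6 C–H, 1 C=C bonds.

Reaction II, by 1942 kJ

Reaction I:
  Bonds broken (reactants):
    C–C: 2 × 343 = 686
    C–H: 8 × 397 = 3176
    C=O: 2 × 817 = 1634
    O=O: 5 × 508 = 2540
    Σ(broken) = 8036 kJ
  Bonds formed (products):
    C=O: 8 × 817 = 6536
    O–H: 8 × 476 = 3808
    Σ(formed) = 10344 kJ
  ΔH_I = 8036 − 10344 = −2308 kJ
Reaction II:
  Bonds broken (reactants):
    C–C: 2 × 343 = 686
    C–H: 12 × 397 = 4764
    C=C: 2 × 622 = 1244
    O=O: 9 × 508 = 4572
    Σ(broken) = 11266 kJ
  Bonds formed (products):
    C=O: 12 × 817 = 9804
    O–H: 12 × 476 = 5712
    Σ(formed) = 15516 kJ
  ΔH_II = 11266 − 15516 = −4250 kJ
ΔH_I − ΔH_II = +1942 kJ, so reaction II has the more negative ΔH; |ΔH_I − ΔH_II| = 1942 kJ.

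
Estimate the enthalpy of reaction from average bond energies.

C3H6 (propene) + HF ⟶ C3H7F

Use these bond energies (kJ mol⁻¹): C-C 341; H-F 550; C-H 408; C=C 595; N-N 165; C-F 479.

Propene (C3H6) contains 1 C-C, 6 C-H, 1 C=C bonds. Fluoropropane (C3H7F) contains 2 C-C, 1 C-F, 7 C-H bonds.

ΔH ≈ −83 kJ

Bonds broken (reactants):
  C-C: 1 × 341 = 341
  C-H: 6 × 408 = 2448
  C=C: 1 × 595 = 595
  H-F: 1 × 550 = 550
  Σ(broken) = 3934 kJ
Bonds formed (products):
  C-C: 2 × 341 = 682
  C-F: 1 × 479 = 479
  C-H: 7 × 408 = 2856
  Σ(formed) = 4017 kJ
ΔH = Σ(broken) − Σ(formed) = 3934 − 4017 = −83 kJ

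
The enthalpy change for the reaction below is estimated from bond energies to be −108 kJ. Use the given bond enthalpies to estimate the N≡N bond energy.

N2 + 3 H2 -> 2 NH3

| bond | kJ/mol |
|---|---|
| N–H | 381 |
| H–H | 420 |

D(N≡N) ≈ 918 kJ/mol

Let D be the N≡N bond energy.
Σ(broken) = 3×420 + 1×D = 1260 + D
Σ(formed) = 6×381 = 2286
ΔH = Σ(broken) − Σ(formed) = (1260 + D) − (2286) = −1026 + D
Setting this equal to −108 kJ gives D = 918 kJ/mol.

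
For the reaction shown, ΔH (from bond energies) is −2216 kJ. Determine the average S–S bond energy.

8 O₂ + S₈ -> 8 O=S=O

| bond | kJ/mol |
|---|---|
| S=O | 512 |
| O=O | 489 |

D(S–S) ≈ 258 kJ/mol

Let D be the S–S bond energy.
Σ(broken) = 8×489 + 8×D = 3912 + 8D
Σ(formed) = 16×512 = 8192
ΔH = Σ(broken) − Σ(formed) = (3912 + 8D) − (8192) = −4280 + 8D
Setting this equal to −2216 kJ gives 8D = 2064, so D = 258 kJ/mol.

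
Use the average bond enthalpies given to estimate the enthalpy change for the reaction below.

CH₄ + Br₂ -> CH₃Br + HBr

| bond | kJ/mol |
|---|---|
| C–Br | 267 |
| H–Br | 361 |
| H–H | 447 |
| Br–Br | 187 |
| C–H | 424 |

Bonds broken (reactants):
  Br–Br: 1 × 187 = 187
  C–H: 4 × 424 = 1696
  Σ(broken) = 1883 kJ
Bonds formed (products):
  C–Br: 1 × 267 = 267
  C–H: 3 × 424 = 1272
  H–Br: 1 × 361 = 361
  Σ(formed) = 1900 kJ
ΔH = Σ(broken) − Σ(formed) = 1883 − 1900 = −17 kJ

ΔH ≈ −17 kJ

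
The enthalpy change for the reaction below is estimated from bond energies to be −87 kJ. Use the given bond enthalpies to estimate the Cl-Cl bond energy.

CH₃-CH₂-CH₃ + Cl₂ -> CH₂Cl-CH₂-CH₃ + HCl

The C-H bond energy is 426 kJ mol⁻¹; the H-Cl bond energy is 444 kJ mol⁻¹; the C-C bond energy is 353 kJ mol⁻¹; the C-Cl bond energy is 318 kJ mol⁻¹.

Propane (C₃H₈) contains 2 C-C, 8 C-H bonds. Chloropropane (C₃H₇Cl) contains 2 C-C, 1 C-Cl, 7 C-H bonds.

D(Cl-Cl) ≈ 249 kJ/mol

Let D be the Cl-Cl bond energy.
Σ(broken) = 2×353 + 8×426 + 1×D = 4114 + D
Σ(formed) = 2×353 + 1×318 + 7×426 + 1×444 = 4450
ΔH = Σ(broken) − Σ(formed) = (4114 + D) − (4450) = −336 + D
Setting this equal to −87 kJ gives D = 249 kJ/mol.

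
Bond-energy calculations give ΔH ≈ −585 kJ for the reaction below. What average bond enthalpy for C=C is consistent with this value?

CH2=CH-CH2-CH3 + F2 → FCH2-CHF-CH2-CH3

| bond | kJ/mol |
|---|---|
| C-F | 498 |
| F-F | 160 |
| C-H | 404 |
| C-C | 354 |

Let D be the C=C bond energy.
Σ(broken) = 2×354 + 8×404 + 1×D + 1×160 = 4100 + D
Σ(formed) = 3×354 + 2×498 + 8×404 = 5290
ΔH = Σ(broken) − Σ(formed) = (4100 + D) − (5290) = −1190 + D
Setting this equal to −585 kJ gives D = 605 kJ/mol.

D(C=C) ≈ 605 kJ/mol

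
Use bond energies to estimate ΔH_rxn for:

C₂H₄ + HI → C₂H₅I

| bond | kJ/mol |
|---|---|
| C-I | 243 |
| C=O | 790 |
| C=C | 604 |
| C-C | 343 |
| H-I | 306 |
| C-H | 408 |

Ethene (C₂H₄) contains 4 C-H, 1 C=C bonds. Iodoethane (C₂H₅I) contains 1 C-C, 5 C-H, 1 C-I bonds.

ΔH ≈ −84 kJ

Bonds broken (reactants):
  C-H: 4 × 408 = 1632
  C=C: 1 × 604 = 604
  H-I: 1 × 306 = 306
  Σ(broken) = 2542 kJ
Bonds formed (products):
  C-C: 1 × 343 = 343
  C-H: 5 × 408 = 2040
  C-I: 1 × 243 = 243
  Σ(formed) = 2626 kJ
ΔH = Σ(broken) − Σ(formed) = 2542 − 2626 = −84 kJ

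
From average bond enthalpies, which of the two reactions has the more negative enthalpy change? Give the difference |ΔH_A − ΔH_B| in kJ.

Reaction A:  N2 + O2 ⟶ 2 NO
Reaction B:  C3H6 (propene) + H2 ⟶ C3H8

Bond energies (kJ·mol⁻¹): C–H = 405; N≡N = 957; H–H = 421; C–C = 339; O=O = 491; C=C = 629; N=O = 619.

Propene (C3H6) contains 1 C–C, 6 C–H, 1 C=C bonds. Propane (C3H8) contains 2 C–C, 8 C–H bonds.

Reaction B, by 309 kJ

Reaction A:
  Bonds broken (reactants):
    N≡N: 1 × 957 = 957
    O=O: 1 × 491 = 491
    Σ(broken) = 1448 kJ
  Bonds formed (products):
    N=O: 2 × 619 = 1238
    Σ(formed) = 1238 kJ
  ΔH_A = 1448 − 1238 = +210 kJ
Reaction B:
  Bonds broken (reactants):
    C–C: 1 × 339 = 339
    C–H: 6 × 405 = 2430
    C=C: 1 × 629 = 629
    H–H: 1 × 421 = 421
    Σ(broken) = 3819 kJ
  Bonds formed (products):
    C–C: 2 × 339 = 678
    C–H: 8 × 405 = 3240
    Σ(formed) = 3918 kJ
  ΔH_B = 3819 − 3918 = −99 kJ
ΔH_A − ΔH_B = +309 kJ, so reaction B has the more negative ΔH; |ΔH_A − ΔH_B| = 309 kJ.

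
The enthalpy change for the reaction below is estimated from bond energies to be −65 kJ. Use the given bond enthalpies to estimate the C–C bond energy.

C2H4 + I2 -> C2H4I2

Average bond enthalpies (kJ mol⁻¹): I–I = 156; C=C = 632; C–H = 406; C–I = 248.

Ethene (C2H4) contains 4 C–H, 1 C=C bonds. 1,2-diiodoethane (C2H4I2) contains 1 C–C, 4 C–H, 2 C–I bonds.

D(C–C) ≈ 357 kJ/mol

Let D be the C–C bond energy.
Σ(broken) = 4×406 + 1×632 + 1×156 = 2412
Σ(formed) = 1×D + 4×406 + 2×248 = 2120 + D
ΔH = Σ(broken) − Σ(formed) = (2412) − (2120 + D) = +292 − D
Setting this equal to −65 kJ gives D = 357 kJ/mol.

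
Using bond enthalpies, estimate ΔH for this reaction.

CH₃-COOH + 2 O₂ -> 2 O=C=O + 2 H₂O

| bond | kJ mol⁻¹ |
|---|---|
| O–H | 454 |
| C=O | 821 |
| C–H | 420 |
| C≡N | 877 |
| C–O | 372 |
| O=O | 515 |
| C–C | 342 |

ΔH ≈ −821 kJ

Bonds broken (reactants):
  C–C: 1 × 342 = 342
  C–H: 3 × 420 = 1260
  C–O: 1 × 372 = 372
  C=O: 1 × 821 = 821
  O–H: 1 × 454 = 454
  O=O: 2 × 515 = 1030
  Σ(broken) = 4279 kJ
Bonds formed (products):
  C=O: 4 × 821 = 3284
  O–H: 4 × 454 = 1816
  Σ(formed) = 5100 kJ
ΔH = Σ(broken) − Σ(formed) = 4279 − 5100 = −821 kJ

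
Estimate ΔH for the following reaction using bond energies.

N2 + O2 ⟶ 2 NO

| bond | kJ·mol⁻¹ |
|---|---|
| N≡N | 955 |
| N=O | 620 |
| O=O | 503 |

ΔH ≈ +218 kJ

Bonds broken (reactants):
  N≡N: 1 × 955 = 955
  O=O: 1 × 503 = 503
  Σ(broken) = 1458 kJ
Bonds formed (products):
  N=O: 2 × 620 = 1240
  Σ(formed) = 1240 kJ
ΔH = Σ(broken) − Σ(formed) = 1458 − 1240 = +218 kJ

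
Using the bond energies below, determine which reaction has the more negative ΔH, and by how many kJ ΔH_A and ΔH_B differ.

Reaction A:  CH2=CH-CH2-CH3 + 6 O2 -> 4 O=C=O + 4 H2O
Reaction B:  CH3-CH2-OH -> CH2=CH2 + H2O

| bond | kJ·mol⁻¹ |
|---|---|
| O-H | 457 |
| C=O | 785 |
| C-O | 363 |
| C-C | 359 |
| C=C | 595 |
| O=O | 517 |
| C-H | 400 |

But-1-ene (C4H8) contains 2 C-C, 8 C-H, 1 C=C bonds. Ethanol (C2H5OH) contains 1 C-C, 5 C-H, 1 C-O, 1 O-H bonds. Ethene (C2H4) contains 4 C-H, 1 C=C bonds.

Reaction A, by 2391 kJ

Reaction A:
  Bonds broken (reactants):
    C-C: 2 × 359 = 718
    C-H: 8 × 400 = 3200
    C=C: 1 × 595 = 595
    O=O: 6 × 517 = 3102
    Σ(broken) = 7615 kJ
  Bonds formed (products):
    C=O: 8 × 785 = 6280
    O-H: 8 × 457 = 3656
    Σ(formed) = 9936 kJ
  ΔH_A = 7615 − 9936 = −2321 kJ
Reaction B:
  Bonds broken (reactants):
    C-C: 1 × 359 = 359
    C-H: 5 × 400 = 2000
    C-O: 1 × 363 = 363
    O-H: 1 × 457 = 457
    Σ(broken) = 3179 kJ
  Bonds formed (products):
    C-H: 4 × 400 = 1600
    C=C: 1 × 595 = 595
    O-H: 2 × 457 = 914
    Σ(formed) = 3109 kJ
  ΔH_B = 3179 − 3109 = +70 kJ
ΔH_A − ΔH_B = −2391 kJ, so reaction A has the more negative ΔH; |ΔH_A − ΔH_B| = 2391 kJ.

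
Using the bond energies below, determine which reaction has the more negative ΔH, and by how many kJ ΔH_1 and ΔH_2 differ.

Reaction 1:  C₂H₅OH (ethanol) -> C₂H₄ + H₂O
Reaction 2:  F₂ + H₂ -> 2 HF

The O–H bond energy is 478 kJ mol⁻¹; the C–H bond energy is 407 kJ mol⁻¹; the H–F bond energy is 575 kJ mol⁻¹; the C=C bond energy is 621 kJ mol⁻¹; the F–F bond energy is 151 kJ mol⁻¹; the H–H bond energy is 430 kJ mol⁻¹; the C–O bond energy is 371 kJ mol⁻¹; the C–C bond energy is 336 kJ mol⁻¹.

Reaction 1:
  Bonds broken (reactants):
    C–C: 1 × 336 = 336
    C–H: 5 × 407 = 2035
    C–O: 1 × 371 = 371
    O–H: 1 × 478 = 478
    Σ(broken) = 3220 kJ
  Bonds formed (products):
    C–H: 4 × 407 = 1628
    C=C: 1 × 621 = 621
    O–H: 2 × 478 = 956
    Σ(formed) = 3205 kJ
  ΔH_1 = 3220 − 3205 = +15 kJ
Reaction 2:
  Bonds broken (reactants):
    F–F: 1 × 151 = 151
    H–H: 1 × 430 = 430
    Σ(broken) = 581 kJ
  Bonds formed (products):
    H–F: 2 × 575 = 1150
    Σ(formed) = 1150 kJ
  ΔH_2 = 581 − 1150 = −569 kJ
ΔH_1 − ΔH_2 = +584 kJ, so reaction 2 has the more negative ΔH; |ΔH_1 − ΔH_2| = 584 kJ.

Reaction 2, by 584 kJ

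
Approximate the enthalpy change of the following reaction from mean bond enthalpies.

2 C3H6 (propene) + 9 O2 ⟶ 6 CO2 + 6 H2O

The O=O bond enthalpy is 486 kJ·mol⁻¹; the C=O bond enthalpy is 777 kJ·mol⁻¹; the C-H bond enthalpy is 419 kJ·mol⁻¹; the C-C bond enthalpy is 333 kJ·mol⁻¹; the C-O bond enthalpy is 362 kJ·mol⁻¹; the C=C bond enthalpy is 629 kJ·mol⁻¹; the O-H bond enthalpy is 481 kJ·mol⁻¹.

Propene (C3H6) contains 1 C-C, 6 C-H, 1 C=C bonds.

Bonds broken (reactants):
  C-C: 2 × 333 = 666
  C-H: 12 × 419 = 5028
  C=C: 2 × 629 = 1258
  O=O: 9 × 486 = 4374
  Σ(broken) = 11326 kJ
Bonds formed (products):
  C=O: 12 × 777 = 9324
  O-H: 12 × 481 = 5772
  Σ(formed) = 15096 kJ
ΔH = Σ(broken) − Σ(formed) = 11326 − 15096 = −3770 kJ

ΔH ≈ −3770 kJ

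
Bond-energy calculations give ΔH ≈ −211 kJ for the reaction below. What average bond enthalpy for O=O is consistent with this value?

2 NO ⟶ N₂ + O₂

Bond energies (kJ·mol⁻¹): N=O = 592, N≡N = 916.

Let D be the O=O bond energy.
Σ(broken) = 2×592 = 1184
Σ(formed) = 1×916 + 1×D = 916 + D
ΔH = Σ(broken) − Σ(formed) = (1184) − (916 + D) = +268 − D
Setting this equal to −211 kJ gives D = 479 kJ/mol.

D(O=O) ≈ 479 kJ/mol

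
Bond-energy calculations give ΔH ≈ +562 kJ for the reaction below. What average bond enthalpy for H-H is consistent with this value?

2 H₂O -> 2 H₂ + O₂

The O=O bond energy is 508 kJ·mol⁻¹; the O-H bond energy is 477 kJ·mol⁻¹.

Let D be the H-H bond energy.
Σ(broken) = 4×477 = 1908
Σ(formed) = 2×D + 1×508 = 508 + 2D
ΔH = Σ(broken) − Σ(formed) = (1908) − (508 + 2D) = +1400 − 2D
Setting this equal to +562 kJ gives 2D = 838, so D = 419 kJ/mol.

D(H-H) ≈ 419 kJ/mol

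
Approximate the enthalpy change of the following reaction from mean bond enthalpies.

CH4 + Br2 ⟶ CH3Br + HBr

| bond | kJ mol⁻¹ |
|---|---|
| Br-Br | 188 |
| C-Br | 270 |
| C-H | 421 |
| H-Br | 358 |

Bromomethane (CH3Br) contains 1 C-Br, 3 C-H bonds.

Bonds broken (reactants):
  Br-Br: 1 × 188 = 188
  C-H: 4 × 421 = 1684
  Σ(broken) = 1872 kJ
Bonds formed (products):
  C-Br: 1 × 270 = 270
  C-H: 3 × 421 = 1263
  H-Br: 1 × 358 = 358
  Σ(formed) = 1891 kJ
ΔH = Σ(broken) − Σ(formed) = 1872 − 1891 = −19 kJ

ΔH ≈ −19 kJ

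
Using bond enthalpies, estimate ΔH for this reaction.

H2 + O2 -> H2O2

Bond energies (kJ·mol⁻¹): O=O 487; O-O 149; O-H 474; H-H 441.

Bonds broken (reactants):
  H-H: 1 × 441 = 441
  O=O: 1 × 487 = 487
  Σ(broken) = 928 kJ
Bonds formed (products):
  O-H: 2 × 474 = 948
  O-O: 1 × 149 = 149
  Σ(formed) = 1097 kJ
ΔH = Σ(broken) − Σ(formed) = 928 − 1097 = −169 kJ

ΔH ≈ −169 kJ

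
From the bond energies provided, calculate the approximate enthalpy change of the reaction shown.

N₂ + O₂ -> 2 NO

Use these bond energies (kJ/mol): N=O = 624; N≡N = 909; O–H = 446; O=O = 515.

Bonds broken (reactants):
  N≡N: 1 × 909 = 909
  O=O: 1 × 515 = 515
  Σ(broken) = 1424 kJ
Bonds formed (products):
  N=O: 2 × 624 = 1248
  Σ(formed) = 1248 kJ
ΔH = Σ(broken) − Σ(formed) = 1424 − 1248 = +176 kJ

ΔH ≈ +176 kJ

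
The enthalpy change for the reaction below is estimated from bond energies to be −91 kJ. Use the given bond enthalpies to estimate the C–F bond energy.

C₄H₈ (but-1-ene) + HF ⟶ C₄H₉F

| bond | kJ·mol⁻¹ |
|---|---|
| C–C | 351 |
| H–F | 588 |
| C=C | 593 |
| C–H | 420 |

Let D be the C–F bond energy.
Σ(broken) = 2×351 + 8×420 + 1×593 + 1×588 = 5243
Σ(formed) = 3×351 + 1×D + 9×420 = 4833 + D
ΔH = Σ(broken) − Σ(formed) = (5243) − (4833 + D) = +410 − D
Setting this equal to −91 kJ gives D = 501 kJ/mol.

D(C–F) ≈ 501 kJ/mol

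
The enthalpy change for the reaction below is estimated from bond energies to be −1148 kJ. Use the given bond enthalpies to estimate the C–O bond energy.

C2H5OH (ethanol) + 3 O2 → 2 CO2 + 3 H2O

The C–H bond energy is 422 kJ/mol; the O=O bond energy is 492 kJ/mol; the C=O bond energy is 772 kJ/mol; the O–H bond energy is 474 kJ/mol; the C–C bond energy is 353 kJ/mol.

D(C–O) ≈ 371 kJ/mol

Let D be the C–O bond energy.
Σ(broken) = 1×353 + 5×422 + 1×D + 1×474 + 3×492 = 4413 + D
Σ(formed) = 4×772 + 6×474 = 5932
ΔH = Σ(broken) − Σ(formed) = (4413 + D) − (5932) = −1519 + D
Setting this equal to −1148 kJ gives D = 371 kJ/mol.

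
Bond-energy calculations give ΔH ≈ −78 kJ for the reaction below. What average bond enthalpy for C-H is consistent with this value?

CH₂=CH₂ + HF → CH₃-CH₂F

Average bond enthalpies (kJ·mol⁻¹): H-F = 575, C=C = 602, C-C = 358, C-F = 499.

D(C-H) ≈ 398 kJ/mol

Let D be the C-H bond energy.
Σ(broken) = 4×D + 1×602 + 1×575 = 1177 + 4D
Σ(formed) = 1×358 + 1×499 + 5×D = 857 + 5D
ΔH = Σ(broken) − Σ(formed) = (1177 + 4D) − (857 + 5D) = +320 − D
Setting this equal to −78 kJ gives D = 398 kJ/mol.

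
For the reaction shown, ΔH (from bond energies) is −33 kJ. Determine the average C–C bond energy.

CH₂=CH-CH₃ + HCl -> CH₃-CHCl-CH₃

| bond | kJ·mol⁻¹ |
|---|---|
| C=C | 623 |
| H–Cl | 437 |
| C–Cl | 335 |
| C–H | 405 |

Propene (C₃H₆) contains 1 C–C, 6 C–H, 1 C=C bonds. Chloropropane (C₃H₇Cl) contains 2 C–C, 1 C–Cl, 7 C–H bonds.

D(C–C) ≈ 353 kJ/mol

Let D be the C–C bond energy.
Σ(broken) = 1×D + 6×405 + 1×623 + 1×437 = 3490 + D
Σ(formed) = 2×D + 1×335 + 7×405 = 3170 + 2D
ΔH = Σ(broken) − Σ(formed) = (3490 + D) − (3170 + 2D) = +320 − D
Setting this equal to −33 kJ gives D = 353 kJ/mol.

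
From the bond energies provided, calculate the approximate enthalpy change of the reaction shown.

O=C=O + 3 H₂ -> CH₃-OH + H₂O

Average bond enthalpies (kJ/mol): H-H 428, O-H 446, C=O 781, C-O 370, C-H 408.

Bonds broken (reactants):
  C=O: 2 × 781 = 1562
  H-H: 3 × 428 = 1284
  Σ(broken) = 2846 kJ
Bonds formed (products):
  C-H: 3 × 408 = 1224
  C-O: 1 × 370 = 370
  O-H: 3 × 446 = 1338
  Σ(formed) = 2932 kJ
ΔH = Σ(broken) − Σ(formed) = 2846 − 2932 = −86 kJ

ΔH ≈ −86 kJ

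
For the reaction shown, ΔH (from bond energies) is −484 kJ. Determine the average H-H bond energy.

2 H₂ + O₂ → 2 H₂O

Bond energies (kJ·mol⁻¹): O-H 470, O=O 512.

Let D be the H-H bond energy.
Σ(broken) = 2×D + 1×512 = 512 + 2D
Σ(formed) = 4×470 = 1880
ΔH = Σ(broken) − Σ(formed) = (512 + 2D) − (1880) = −1368 + 2D
Setting this equal to −484 kJ gives 2D = 884, so D = 442 kJ/mol.

D(H-H) ≈ 442 kJ/mol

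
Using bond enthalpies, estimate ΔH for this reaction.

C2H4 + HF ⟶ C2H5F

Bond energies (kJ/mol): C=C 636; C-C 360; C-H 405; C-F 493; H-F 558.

Bonds broken (reactants):
  C-H: 4 × 405 = 1620
  C=C: 1 × 636 = 636
  H-F: 1 × 558 = 558
  Σ(broken) = 2814 kJ
Bonds formed (products):
  C-C: 1 × 360 = 360
  C-F: 1 × 493 = 493
  C-H: 5 × 405 = 2025
  Σ(formed) = 2878 kJ
ΔH = Σ(broken) − Σ(formed) = 2814 − 2878 = −64 kJ

ΔH ≈ −64 kJ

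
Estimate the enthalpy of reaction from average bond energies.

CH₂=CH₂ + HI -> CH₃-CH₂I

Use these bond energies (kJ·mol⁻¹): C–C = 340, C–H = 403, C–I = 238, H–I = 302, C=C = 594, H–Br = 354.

Bonds broken (reactants):
  C–H: 4 × 403 = 1612
  C=C: 1 × 594 = 594
  H–I: 1 × 302 = 302
  Σ(broken) = 2508 kJ
Bonds formed (products):
  C–C: 1 × 340 = 340
  C–H: 5 × 403 = 2015
  C–I: 1 × 238 = 238
  Σ(formed) = 2593 kJ
ΔH = Σ(broken) − Σ(formed) = 2508 − 2593 = −85 kJ

ΔH ≈ −85 kJ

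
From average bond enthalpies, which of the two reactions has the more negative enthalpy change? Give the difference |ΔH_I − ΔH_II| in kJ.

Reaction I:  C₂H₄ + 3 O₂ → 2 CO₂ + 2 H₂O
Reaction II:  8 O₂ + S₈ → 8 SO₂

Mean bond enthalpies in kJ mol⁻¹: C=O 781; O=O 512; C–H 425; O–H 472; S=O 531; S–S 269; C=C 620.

Reaction I:
  Bonds broken (reactants):
    C–H: 4 × 425 = 1700
    C=C: 1 × 620 = 620
    O=O: 3 × 512 = 1536
    Σ(broken) = 3856 kJ
  Bonds formed (products):
    C=O: 4 × 781 = 3124
    O–H: 4 × 472 = 1888
    Σ(formed) = 5012 kJ
  ΔH_I = 3856 − 5012 = −1156 kJ
Reaction II:
  Bonds broken (reactants):
    O=O: 8 × 512 = 4096
    S–S: 8 × 269 = 2152
    Σ(broken) = 6248 kJ
  Bonds formed (products):
    S=O: 16 × 531 = 8496
    Σ(formed) = 8496 kJ
  ΔH_II = 6248 − 8496 = −2248 kJ
ΔH_I − ΔH_II = +1092 kJ, so reaction II has the more negative ΔH; |ΔH_I − ΔH_II| = 1092 kJ.

Reaction II, by 1092 kJ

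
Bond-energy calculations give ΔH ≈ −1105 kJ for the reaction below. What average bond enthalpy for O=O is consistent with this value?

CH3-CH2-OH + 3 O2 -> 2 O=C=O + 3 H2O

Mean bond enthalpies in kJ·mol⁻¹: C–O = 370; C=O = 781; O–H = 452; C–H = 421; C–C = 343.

Let D be the O=O bond energy.
Σ(broken) = 1×343 + 5×421 + 1×370 + 1×452 + 3×D = 3270 + 3D
Σ(formed) = 4×781 + 6×452 = 5836
ΔH = Σ(broken) − Σ(formed) = (3270 + 3D) − (5836) = −2566 + 3D
Setting this equal to −1105 kJ gives 3D = 1461, so D = 487 kJ/mol.

D(O=O) ≈ 487 kJ/mol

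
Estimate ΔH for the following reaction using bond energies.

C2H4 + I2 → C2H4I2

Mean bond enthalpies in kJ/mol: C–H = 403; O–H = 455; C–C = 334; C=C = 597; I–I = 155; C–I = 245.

Bonds broken (reactants):
  C–H: 4 × 403 = 1612
  C=C: 1 × 597 = 597
  I–I: 1 × 155 = 155
  Σ(broken) = 2364 kJ
Bonds formed (products):
  C–C: 1 × 334 = 334
  C–H: 4 × 403 = 1612
  C–I: 2 × 245 = 490
  Σ(formed) = 2436 kJ
ΔH = Σ(broken) − Σ(formed) = 2364 − 2436 = −72 kJ

ΔH ≈ −72 kJ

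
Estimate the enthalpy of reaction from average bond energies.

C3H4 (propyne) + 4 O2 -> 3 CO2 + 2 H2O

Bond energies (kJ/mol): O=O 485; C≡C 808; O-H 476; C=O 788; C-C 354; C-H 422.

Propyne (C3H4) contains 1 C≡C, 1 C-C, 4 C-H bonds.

Bonds broken (reactants):
  C≡C: 1 × 808 = 808
  C-C: 1 × 354 = 354
  C-H: 4 × 422 = 1688
  O=O: 4 × 485 = 1940
  Σ(broken) = 4790 kJ
Bonds formed (products):
  C=O: 6 × 788 = 4728
  O-H: 4 × 476 = 1904
  Σ(formed) = 6632 kJ
ΔH = Σ(broken) − Σ(formed) = 4790 − 6632 = −1842 kJ

ΔH ≈ −1842 kJ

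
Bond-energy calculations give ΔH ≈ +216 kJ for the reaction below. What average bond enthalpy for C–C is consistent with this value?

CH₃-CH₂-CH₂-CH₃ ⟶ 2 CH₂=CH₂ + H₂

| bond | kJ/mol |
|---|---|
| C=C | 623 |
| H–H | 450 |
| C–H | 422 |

D(C–C) ≈ 356 kJ/mol

Let D be the C–C bond energy.
Σ(broken) = 3×D + 10×422 = 4220 + 3D
Σ(formed) = 8×422 + 2×623 + 1×450 = 5072
ΔH = Σ(broken) − Σ(formed) = (4220 + 3D) − (5072) = −852 + 3D
Setting this equal to +216 kJ gives 3D = 1068, so D = 356 kJ/mol.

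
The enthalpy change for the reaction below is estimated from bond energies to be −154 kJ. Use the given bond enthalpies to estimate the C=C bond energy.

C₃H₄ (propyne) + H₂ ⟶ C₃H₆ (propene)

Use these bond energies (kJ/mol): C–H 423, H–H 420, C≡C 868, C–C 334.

D(C=C) ≈ 596 kJ/mol

Let D be the C=C bond energy.
Σ(broken) = 1×868 + 1×334 + 4×423 + 1×420 = 3314
Σ(formed) = 1×334 + 6×423 + 1×D = 2872 + D
ΔH = Σ(broken) − Σ(formed) = (3314) − (2872 + D) = +442 − D
Setting this equal to −154 kJ gives D = 596 kJ/mol.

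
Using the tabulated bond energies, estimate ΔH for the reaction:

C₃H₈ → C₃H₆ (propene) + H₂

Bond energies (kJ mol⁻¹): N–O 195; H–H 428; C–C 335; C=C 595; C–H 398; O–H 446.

Bonds broken (reactants):
  C–C: 2 × 335 = 670
  C–H: 8 × 398 = 3184
  Σ(broken) = 3854 kJ
Bonds formed (products):
  C–C: 1 × 335 = 335
  C–H: 6 × 398 = 2388
  C=C: 1 × 595 = 595
  H–H: 1 × 428 = 428
  Σ(formed) = 3746 kJ
ΔH = Σ(broken) − Σ(formed) = 3854 − 3746 = +108 kJ

ΔH ≈ +108 kJ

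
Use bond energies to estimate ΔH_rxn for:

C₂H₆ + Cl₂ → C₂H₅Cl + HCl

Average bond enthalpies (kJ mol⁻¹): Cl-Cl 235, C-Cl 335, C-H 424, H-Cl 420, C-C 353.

ΔH ≈ −96 kJ

Bonds broken (reactants):
  C-C: 1 × 353 = 353
  C-H: 6 × 424 = 2544
  Cl-Cl: 1 × 235 = 235
  Σ(broken) = 3132 kJ
Bonds formed (products):
  C-C: 1 × 353 = 353
  C-Cl: 1 × 335 = 335
  C-H: 5 × 424 = 2120
  H-Cl: 1 × 420 = 420
  Σ(formed) = 3228 kJ
ΔH = Σ(broken) − Σ(formed) = 3132 − 3228 = −96 kJ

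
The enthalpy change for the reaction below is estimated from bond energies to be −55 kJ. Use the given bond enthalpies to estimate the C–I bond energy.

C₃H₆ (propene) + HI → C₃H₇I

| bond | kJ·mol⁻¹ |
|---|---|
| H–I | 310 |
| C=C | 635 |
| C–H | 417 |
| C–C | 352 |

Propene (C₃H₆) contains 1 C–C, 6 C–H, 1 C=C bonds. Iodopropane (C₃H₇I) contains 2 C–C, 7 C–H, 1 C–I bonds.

D(C–I) ≈ 231 kJ/mol

Let D be the C–I bond energy.
Σ(broken) = 1×352 + 6×417 + 1×635 + 1×310 = 3799
Σ(formed) = 2×352 + 7×417 + 1×D = 3623 + D
ΔH = Σ(broken) − Σ(formed) = (3799) − (3623 + D) = +176 − D
Setting this equal to −55 kJ gives D = 231 kJ/mol.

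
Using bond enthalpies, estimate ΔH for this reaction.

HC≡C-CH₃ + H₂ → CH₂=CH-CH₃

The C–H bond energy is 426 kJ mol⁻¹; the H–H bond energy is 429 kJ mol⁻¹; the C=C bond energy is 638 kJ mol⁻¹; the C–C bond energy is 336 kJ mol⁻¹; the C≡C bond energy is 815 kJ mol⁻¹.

ΔH ≈ −246 kJ

Bonds broken (reactants):
  C≡C: 1 × 815 = 815
  C–C: 1 × 336 = 336
  C–H: 4 × 426 = 1704
  H–H: 1 × 429 = 429
  Σ(broken) = 3284 kJ
Bonds formed (products):
  C–C: 1 × 336 = 336
  C–H: 6 × 426 = 2556
  C=C: 1 × 638 = 638
  Σ(formed) = 3530 kJ
ΔH = Σ(broken) − Σ(formed) = 3284 − 3530 = −246 kJ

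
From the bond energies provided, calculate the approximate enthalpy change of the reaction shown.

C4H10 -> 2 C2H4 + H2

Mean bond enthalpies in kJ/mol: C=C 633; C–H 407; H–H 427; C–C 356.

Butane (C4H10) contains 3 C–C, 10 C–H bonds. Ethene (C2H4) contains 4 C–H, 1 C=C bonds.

ΔH ≈ +189 kJ

Bonds broken (reactants):
  C–C: 3 × 356 = 1068
  C–H: 10 × 407 = 4070
  Σ(broken) = 5138 kJ
Bonds formed (products):
  C–H: 8 × 407 = 3256
  C=C: 2 × 633 = 1266
  H–H: 1 × 427 = 427
  Σ(formed) = 4949 kJ
ΔH = Σ(broken) − Σ(formed) = 5138 − 4949 = +189 kJ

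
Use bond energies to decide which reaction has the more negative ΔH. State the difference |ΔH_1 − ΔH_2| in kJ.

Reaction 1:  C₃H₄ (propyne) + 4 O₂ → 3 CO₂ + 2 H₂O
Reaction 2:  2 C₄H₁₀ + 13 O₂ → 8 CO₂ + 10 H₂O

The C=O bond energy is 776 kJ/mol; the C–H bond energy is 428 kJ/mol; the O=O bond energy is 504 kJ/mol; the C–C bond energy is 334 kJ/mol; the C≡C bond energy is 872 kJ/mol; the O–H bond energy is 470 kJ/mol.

Reaction 2, by 3098 kJ

Reaction 1:
  Bonds broken (reactants):
    C≡C: 1 × 872 = 872
    C–C: 1 × 334 = 334
    C–H: 4 × 428 = 1712
    O=O: 4 × 504 = 2016
    Σ(broken) = 4934 kJ
  Bonds formed (products):
    C=O: 6 × 776 = 4656
    O–H: 4 × 470 = 1880
    Σ(formed) = 6536 kJ
  ΔH_1 = 4934 − 6536 = −1602 kJ
Reaction 2:
  Bonds broken (reactants):
    C–C: 6 × 334 = 2004
    C–H: 20 × 428 = 8560
    O=O: 13 × 504 = 6552
    Σ(broken) = 17116 kJ
  Bonds formed (products):
    C=O: 16 × 776 = 12416
    O–H: 20 × 470 = 9400
    Σ(formed) = 21816 kJ
  ΔH_2 = 17116 − 21816 = −4700 kJ
ΔH_1 − ΔH_2 = +3098 kJ, so reaction 2 has the more negative ΔH; |ΔH_1 − ΔH_2| = 3098 kJ.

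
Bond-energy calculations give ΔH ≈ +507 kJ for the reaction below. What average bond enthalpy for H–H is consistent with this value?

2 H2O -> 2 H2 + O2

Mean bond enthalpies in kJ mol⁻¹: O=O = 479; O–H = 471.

D(H–H) ≈ 449 kJ/mol

Let D be the H–H bond energy.
Σ(broken) = 4×471 = 1884
Σ(formed) = 2×D + 1×479 = 479 + 2D
ΔH = Σ(broken) − Σ(formed) = (1884) − (479 + 2D) = +1405 − 2D
Setting this equal to +507 kJ gives 2D = 898, so D = 449 kJ/mol.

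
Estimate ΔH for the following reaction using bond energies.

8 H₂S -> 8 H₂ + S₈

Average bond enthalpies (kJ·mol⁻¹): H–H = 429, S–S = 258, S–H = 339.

Bonds broken (reactants):
  S–H: 16 × 339 = 5424
  Σ(broken) = 5424 kJ
Bonds formed (products):
  H–H: 8 × 429 = 3432
  S–S: 8 × 258 = 2064
  Σ(formed) = 5496 kJ
ΔH = Σ(broken) − Σ(formed) = 5424 − 5496 = −72 kJ

ΔH ≈ −72 kJ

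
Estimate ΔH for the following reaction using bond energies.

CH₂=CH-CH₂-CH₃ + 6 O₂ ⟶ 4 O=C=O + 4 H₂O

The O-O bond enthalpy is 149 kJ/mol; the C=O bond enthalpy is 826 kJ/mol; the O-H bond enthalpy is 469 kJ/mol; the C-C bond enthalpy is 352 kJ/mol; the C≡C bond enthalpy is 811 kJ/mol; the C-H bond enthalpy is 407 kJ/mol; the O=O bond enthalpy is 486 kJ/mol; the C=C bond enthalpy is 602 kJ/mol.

Bonds broken (reactants):
  C-C: 2 × 352 = 704
  C-H: 8 × 407 = 3256
  C=C: 1 × 602 = 602
  O=O: 6 × 486 = 2916
  Σ(broken) = 7478 kJ
Bonds formed (products):
  C=O: 8 × 826 = 6608
  O-H: 8 × 469 = 3752
  Σ(formed) = 10360 kJ
ΔH = Σ(broken) − Σ(formed) = 7478 − 10360 = −2882 kJ

ΔH ≈ −2882 kJ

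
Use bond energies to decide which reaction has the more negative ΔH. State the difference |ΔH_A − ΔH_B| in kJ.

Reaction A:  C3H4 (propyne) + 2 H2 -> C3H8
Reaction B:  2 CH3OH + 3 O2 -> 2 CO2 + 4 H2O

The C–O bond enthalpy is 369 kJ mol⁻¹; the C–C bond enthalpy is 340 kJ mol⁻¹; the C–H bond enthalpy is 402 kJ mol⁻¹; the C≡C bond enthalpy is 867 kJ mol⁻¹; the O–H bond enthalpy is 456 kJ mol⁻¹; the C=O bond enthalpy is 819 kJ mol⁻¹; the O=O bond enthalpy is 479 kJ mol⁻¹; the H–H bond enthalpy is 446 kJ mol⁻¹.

Reaction B, by 1236 kJ

Reaction A:
  Bonds broken (reactants):
    C≡C: 1 × 867 = 867
    C–C: 1 × 340 = 340
    C–H: 4 × 402 = 1608
    H–H: 2 × 446 = 892
    Σ(broken) = 3707 kJ
  Bonds formed (products):
    C–C: 2 × 340 = 680
    C–H: 8 × 402 = 3216
    Σ(formed) = 3896 kJ
  ΔH_A = 3707 − 3896 = −189 kJ
Reaction B:
  Bonds broken (reactants):
    C–H: 6 × 402 = 2412
    C–O: 2 × 369 = 738
    O–H: 2 × 456 = 912
    O=O: 3 × 479 = 1437
    Σ(broken) = 5499 kJ
  Bonds formed (products):
    C=O: 4 × 819 = 3276
    O–H: 8 × 456 = 3648
    Σ(formed) = 6924 kJ
  ΔH_B = 5499 − 6924 = −1425 kJ
ΔH_A − ΔH_B = +1236 kJ, so reaction B has the more negative ΔH; |ΔH_A − ΔH_B| = 1236 kJ.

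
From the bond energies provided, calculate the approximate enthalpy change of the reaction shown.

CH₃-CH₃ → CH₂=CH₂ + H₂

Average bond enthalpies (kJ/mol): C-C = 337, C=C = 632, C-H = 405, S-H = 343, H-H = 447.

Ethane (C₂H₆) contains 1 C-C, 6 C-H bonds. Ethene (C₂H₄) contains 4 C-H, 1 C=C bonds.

ΔH ≈ +68 kJ

Bonds broken (reactants):
  C-C: 1 × 337 = 337
  C-H: 6 × 405 = 2430
  Σ(broken) = 2767 kJ
Bonds formed (products):
  C-H: 4 × 405 = 1620
  C=C: 1 × 632 = 632
  H-H: 1 × 447 = 447
  Σ(formed) = 2699 kJ
ΔH = Σ(broken) − Σ(formed) = 2767 − 2699 = +68 kJ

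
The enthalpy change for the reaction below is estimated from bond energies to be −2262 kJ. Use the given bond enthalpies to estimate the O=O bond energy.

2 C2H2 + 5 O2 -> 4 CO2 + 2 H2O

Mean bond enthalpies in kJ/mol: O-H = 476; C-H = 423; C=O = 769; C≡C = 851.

D(O=O) ≈ 480 kJ/mol

Let D be the O=O bond energy.
Σ(broken) = 2×851 + 4×423 + 5×D = 3394 + 5D
Σ(formed) = 8×769 + 4×476 = 8056
ΔH = Σ(broken) − Σ(formed) = (3394 + 5D) − (8056) = −4662 + 5D
Setting this equal to −2262 kJ gives 5D = 2400, so D = 480 kJ/mol.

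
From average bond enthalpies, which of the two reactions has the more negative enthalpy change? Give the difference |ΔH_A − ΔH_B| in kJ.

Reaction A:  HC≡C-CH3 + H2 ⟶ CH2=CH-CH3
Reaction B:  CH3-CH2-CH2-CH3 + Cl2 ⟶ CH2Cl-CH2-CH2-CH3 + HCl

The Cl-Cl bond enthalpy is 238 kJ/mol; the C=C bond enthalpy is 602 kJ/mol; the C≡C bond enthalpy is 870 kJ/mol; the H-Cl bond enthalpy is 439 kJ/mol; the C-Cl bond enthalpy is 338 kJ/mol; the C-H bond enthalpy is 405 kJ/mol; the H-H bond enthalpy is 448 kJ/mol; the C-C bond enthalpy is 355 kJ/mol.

Reaction B, by 40 kJ

Reaction A:
  Bonds broken (reactants):
    C≡C: 1 × 870 = 870
    C-C: 1 × 355 = 355
    C-H: 4 × 405 = 1620
    H-H: 1 × 448 = 448
    Σ(broken) = 3293 kJ
  Bonds formed (products):
    C-C: 1 × 355 = 355
    C-H: 6 × 405 = 2430
    C=C: 1 × 602 = 602
    Σ(formed) = 3387 kJ
  ΔH_A = 3293 − 3387 = −94 kJ
Reaction B:
  Bonds broken (reactants):
    C-C: 3 × 355 = 1065
    C-H: 10 × 405 = 4050
    Cl-Cl: 1 × 238 = 238
    Σ(broken) = 5353 kJ
  Bonds formed (products):
    C-C: 3 × 355 = 1065
    C-Cl: 1 × 338 = 338
    C-H: 9 × 405 = 3645
    H-Cl: 1 × 439 = 439
    Σ(formed) = 5487 kJ
  ΔH_B = 5353 − 5487 = −134 kJ
ΔH_A − ΔH_B = +40 kJ, so reaction B has the more negative ΔH; |ΔH_A − ΔH_B| = 40 kJ.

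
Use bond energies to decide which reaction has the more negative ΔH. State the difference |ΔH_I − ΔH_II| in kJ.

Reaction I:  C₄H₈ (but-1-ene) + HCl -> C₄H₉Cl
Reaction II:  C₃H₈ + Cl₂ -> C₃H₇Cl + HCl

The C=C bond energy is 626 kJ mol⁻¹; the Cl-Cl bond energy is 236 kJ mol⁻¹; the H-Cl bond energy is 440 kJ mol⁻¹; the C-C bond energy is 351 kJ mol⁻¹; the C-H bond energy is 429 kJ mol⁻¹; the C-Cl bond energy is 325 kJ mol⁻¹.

Reaction I:
  Bonds broken (reactants):
    C-C: 2 × 351 = 702
    C-H: 8 × 429 = 3432
    C=C: 1 × 626 = 626
    H-Cl: 1 × 440 = 440
    Σ(broken) = 5200 kJ
  Bonds formed (products):
    C-C: 3 × 351 = 1053
    C-Cl: 1 × 325 = 325
    C-H: 9 × 429 = 3861
    Σ(formed) = 5239 kJ
  ΔH_I = 5200 − 5239 = −39 kJ
Reaction II:
  Bonds broken (reactants):
    C-C: 2 × 351 = 702
    C-H: 8 × 429 = 3432
    Cl-Cl: 1 × 236 = 236
    Σ(broken) = 4370 kJ
  Bonds formed (products):
    C-C: 2 × 351 = 702
    C-Cl: 1 × 325 = 325
    C-H: 7 × 429 = 3003
    H-Cl: 1 × 440 = 440
    Σ(formed) = 4470 kJ
  ΔH_II = 4370 − 4470 = −100 kJ
ΔH_I − ΔH_II = +61 kJ, so reaction II has the more negative ΔH; |ΔH_I − ΔH_II| = 61 kJ.

Reaction II, by 61 kJ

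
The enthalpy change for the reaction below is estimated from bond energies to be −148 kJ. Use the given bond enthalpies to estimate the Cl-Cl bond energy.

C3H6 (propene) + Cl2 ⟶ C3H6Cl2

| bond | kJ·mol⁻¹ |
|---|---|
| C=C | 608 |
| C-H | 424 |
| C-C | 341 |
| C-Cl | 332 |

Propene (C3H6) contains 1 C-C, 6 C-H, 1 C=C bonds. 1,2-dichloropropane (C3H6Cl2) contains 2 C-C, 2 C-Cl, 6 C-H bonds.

D(Cl-Cl) ≈ 249 kJ/mol

Let D be the Cl-Cl bond energy.
Σ(broken) = 1×341 + 6×424 + 1×608 + 1×D = 3493 + D
Σ(formed) = 2×341 + 2×332 + 6×424 = 3890
ΔH = Σ(broken) − Σ(formed) = (3493 + D) − (3890) = −397 + D
Setting this equal to −148 kJ gives D = 249 kJ/mol.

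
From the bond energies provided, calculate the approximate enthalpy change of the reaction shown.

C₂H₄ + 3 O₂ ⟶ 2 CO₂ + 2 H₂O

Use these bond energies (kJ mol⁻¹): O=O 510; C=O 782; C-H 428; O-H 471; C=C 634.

ΔH ≈ −1136 kJ

Bonds broken (reactants):
  C-H: 4 × 428 = 1712
  C=C: 1 × 634 = 634
  O=O: 3 × 510 = 1530
  Σ(broken) = 3876 kJ
Bonds formed (products):
  C=O: 4 × 782 = 3128
  O-H: 4 × 471 = 1884
  Σ(formed) = 5012 kJ
ΔH = Σ(broken) − Σ(formed) = 3876 − 5012 = −1136 kJ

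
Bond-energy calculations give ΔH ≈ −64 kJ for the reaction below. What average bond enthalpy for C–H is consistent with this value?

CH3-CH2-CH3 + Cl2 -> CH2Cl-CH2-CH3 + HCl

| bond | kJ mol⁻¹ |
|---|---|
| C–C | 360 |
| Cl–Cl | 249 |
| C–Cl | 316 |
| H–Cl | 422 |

Let D be the C–H bond energy.
Σ(broken) = 2×360 + 8×D + 1×249 = 969 + 8D
Σ(formed) = 2×360 + 1×316 + 7×D + 1×422 = 1458 + 7D
ΔH = Σ(broken) − Σ(formed) = (969 + 8D) − (1458 + 7D) = −489 + D
Setting this equal to −64 kJ gives D = 425 kJ/mol.

D(C–H) ≈ 425 kJ/mol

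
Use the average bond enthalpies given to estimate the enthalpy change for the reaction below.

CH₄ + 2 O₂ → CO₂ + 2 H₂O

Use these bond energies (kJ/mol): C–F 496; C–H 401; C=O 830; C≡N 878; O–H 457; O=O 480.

ΔH ≈ −924 kJ

Bonds broken (reactants):
  C–H: 4 × 401 = 1604
  O=O: 2 × 480 = 960
  Σ(broken) = 2564 kJ
Bonds formed (products):
  C=O: 2 × 830 = 1660
  O–H: 4 × 457 = 1828
  Σ(formed) = 3488 kJ
ΔH = Σ(broken) − Σ(formed) = 2564 − 3488 = −924 kJ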